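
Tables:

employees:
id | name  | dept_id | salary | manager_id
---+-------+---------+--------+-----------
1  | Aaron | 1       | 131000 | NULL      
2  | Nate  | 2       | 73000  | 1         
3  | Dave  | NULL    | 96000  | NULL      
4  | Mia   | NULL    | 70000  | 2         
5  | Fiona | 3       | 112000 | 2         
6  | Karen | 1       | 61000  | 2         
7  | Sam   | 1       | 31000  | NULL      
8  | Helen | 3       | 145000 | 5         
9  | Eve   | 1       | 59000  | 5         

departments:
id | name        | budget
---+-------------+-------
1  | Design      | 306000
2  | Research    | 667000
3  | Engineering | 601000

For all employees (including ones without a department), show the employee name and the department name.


LEFT JOIN keeps every row from employees (the left table); where dept_id has no match in departments, the department columns become NULL. Walk through each employee:
  - employee 1 (Aaron): dept_id=1 -> matches Design
  - employee 2 (Nate): dept_id=2 -> matches Research
  - employee 3 (Dave): dept_id=NULL, no match -> kept with NULL
  - employee 4 (Mia): dept_id=NULL, no match -> kept with NULL
  - employee 5 (Fiona): dept_id=3 -> matches Engineering
  - employee 6 (Karen): dept_id=1 -> matches Design
  - employee 7 (Sam): dept_id=1 -> matches Design
  - employee 8 (Helen): dept_id=3 -> matches Engineering
  - employee 9 (Eve): dept_id=1 -> matches Design
All 9 rows appear; 2 have NULL department.

SQL:
SELECT a.name, b.name AS department
FROM employees a
LEFT JOIN departments b ON a.dept_id = b.id

Result:
name  | department 
------+------------
Aaron | Design     
Nate  | Research   
Dave  | NULL       
Mia   | NULL       
Fiona | Engineering
Karen | Design     
Sam   | Design     
Helen | Engineering
Eve   | Design     


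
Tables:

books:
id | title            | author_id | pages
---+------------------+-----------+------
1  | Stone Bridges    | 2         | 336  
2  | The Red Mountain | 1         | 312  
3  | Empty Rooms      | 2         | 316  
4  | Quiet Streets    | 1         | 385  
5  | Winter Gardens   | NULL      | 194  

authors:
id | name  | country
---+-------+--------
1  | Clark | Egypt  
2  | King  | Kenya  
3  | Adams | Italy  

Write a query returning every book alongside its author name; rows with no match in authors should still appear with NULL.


LEFT JOIN keeps every row from books (the left table); where author_id has no match in authors, the author columns become NULL. Walk through each book:
  - book 1 (Stone Bridges): author_id=2 -> matches King
  - book 2 (The Red Mountain): author_id=1 -> matches Clark
  - book 3 (Empty Rooms): author_id=2 -> matches King
  - book 4 (Quiet Streets): author_id=1 -> matches Clark
  - book 5 (Winter Gardens): author_id=NULL, no match -> kept with NULL
All 5 rows appear; 1 has NULL author.

SQL:
SELECT a.title, b.name AS author
FROM books a
LEFT JOIN authors b ON a.author_id = b.id

Result:
title            | author
-----------------+-------
Stone Bridges    | King  
The Red Mountain | Clark 
Empty Rooms      | King  
Quiet Streets    | Clark 
Winter Gardens   | NULL  


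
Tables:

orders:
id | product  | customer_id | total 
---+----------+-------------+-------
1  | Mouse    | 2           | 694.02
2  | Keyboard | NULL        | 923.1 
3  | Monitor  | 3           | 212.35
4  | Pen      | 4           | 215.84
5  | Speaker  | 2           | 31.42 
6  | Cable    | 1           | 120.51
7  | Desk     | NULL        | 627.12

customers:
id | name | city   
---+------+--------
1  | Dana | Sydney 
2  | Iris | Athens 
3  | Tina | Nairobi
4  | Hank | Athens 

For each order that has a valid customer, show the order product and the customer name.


INNER JOIN keeps only orders rows whose customer_id matches an id in customers. Walk through each order:
  - order 1 (Mouse): customer_id=2 -> matches Iris
  - order 2 (Keyboard): customer_id=NULL, no match -> dropped
  - order 3 (Monitor): customer_id=3 -> matches Tina
  - order 4 (Pen): customer_id=4 -> matches Hank
  - order 5 (Speaker): customer_id=2 -> matches Iris
  - order 6 (Cable): customer_id=1 -> matches Dana
  - order 7 (Desk): customer_id=NULL, no match -> dropped
So 2 of 7 rows are dropped.

SQL:
SELECT a.product, b.name AS customer
FROM orders a
INNER JOIN customers b ON a.customer_id = b.id

Result:
product | customer
--------+---------
Mouse   | Iris    
Monitor | Tina    
Pen     | Hank    
Speaker | Iris    
Cable   | Dana    


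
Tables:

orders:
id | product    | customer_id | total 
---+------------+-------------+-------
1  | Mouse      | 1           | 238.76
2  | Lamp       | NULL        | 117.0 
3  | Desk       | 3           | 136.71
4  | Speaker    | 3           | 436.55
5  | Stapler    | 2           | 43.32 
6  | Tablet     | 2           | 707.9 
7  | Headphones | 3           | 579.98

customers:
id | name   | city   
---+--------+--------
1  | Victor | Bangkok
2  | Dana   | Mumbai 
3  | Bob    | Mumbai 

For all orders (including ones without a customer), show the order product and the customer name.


LEFT JOIN keeps every row from orders (the left table); where customer_id has no match in customers, the customer columns become NULL. Walk through each order:
  - order 1 (Mouse): customer_id=1 -> matches Victor
  - order 2 (Lamp): customer_id=NULL, no match -> kept with NULL
  - order 3 (Desk): customer_id=3 -> matches Bob
  - order 4 (Speaker): customer_id=3 -> matches Bob
  - order 5 (Stapler): customer_id=2 -> matches Dana
  - order 6 (Tablet): customer_id=2 -> matches Dana
  - order 7 (Headphones): customer_id=3 -> matches Bob
All 7 rows appear; 1 has NULL customer.

SQL:
SELECT a.product, b.name AS customer
FROM orders a
LEFT JOIN customers b ON a.customer_id = b.id

Result:
product    | customer
-----------+---------
Mouse      | Victor  
Lamp       | NULL    
Desk       | Bob     
Speaker    | Bob     
Stapler    | Dana    
Tablet     | Dana    
Headphones | Bob     


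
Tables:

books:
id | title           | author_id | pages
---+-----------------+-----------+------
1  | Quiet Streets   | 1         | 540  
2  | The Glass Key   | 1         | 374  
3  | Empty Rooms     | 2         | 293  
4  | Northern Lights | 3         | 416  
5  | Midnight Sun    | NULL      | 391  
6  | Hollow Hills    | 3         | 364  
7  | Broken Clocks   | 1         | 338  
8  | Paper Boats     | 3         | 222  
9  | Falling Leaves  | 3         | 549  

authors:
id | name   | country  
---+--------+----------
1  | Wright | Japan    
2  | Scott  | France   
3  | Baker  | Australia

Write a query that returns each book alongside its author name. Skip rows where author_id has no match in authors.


INNER JOIN keeps only books rows whose author_id matches an id in authors. Walk through each book:
  - book 1 (Quiet Streets): author_id=1 -> matches Wright
  - book 2 (The Glass Key): author_id=1 -> matches Wright
  - book 3 (Empty Rooms): author_id=2 -> matches Scott
  - book 4 (Northern Lights): author_id=3 -> matches Baker
  - book 5 (Midnight Sun): author_id=NULL, no match -> dropped
  - book 6 (Hollow Hills): author_id=3 -> matches Baker
  - book 7 (Broken Clocks): author_id=1 -> matches Wright
  - book 8 (Paper Boats): author_id=3 -> matches Baker
  - book 9 (Falling Leaves): author_id=3 -> matches Baker
So 1 of 9 rows is dropped.

SQL:
SELECT a.title, b.name AS author
FROM books a
INNER JOIN authors b ON a.author_id = b.id

Result:
title           | author
----------------+-------
Quiet Streets   | Wright
The Glass Key   | Wright
Empty Rooms     | Scott 
Northern Lights | Baker 
Hollow Hills    | Baker 
Broken Clocks   | Wright
Paper Boats     | Baker 
Falling Leaves  | Baker 


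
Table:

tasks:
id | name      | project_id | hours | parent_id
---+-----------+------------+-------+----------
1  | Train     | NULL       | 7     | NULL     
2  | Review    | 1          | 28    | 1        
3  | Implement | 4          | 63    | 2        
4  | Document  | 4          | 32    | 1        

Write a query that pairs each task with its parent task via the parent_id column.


This is a self-join: tasks is joined to a second copy of itself, matching each row's parent_id to another row's id. Use LEFT JOIN so rows with parent_id=NULL are kept.
  - task 1 (Train): parent_id=NULL -> NULL
  - task 2 (Review): parent_id=1 -> Train
  - task 3 (Implement): parent_id=2 -> Review
  - task 4 (Document): parent_id=1 -> Train

SQL:
SELECT a.name AS item, b.name AS parent
FROM tasks a
LEFT JOIN tasks b ON a.parent_id = b.id

Result:
item      | parent
----------+-------
Train     | NULL  
Review    | Train 
Implement | Review
Document  | Train 


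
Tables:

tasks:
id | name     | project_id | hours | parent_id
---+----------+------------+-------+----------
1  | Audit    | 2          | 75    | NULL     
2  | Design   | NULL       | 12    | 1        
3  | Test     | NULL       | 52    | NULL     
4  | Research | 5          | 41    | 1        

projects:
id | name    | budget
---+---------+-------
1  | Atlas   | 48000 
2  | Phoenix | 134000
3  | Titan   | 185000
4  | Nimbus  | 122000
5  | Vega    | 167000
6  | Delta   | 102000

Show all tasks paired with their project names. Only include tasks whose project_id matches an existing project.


INNER JOIN keeps only tasks rows whose project_id matches an id in projects. Walk through each task:
  - task 1 (Audit): project_id=2 -> matches Phoenix
  - task 2 (Design): project_id=NULL, no match -> dropped
  - task 3 (Test): project_id=NULL, no match -> dropped
  - task 4 (Research): project_id=5 -> matches Vega
So 2 of 4 rows are dropped.

SQL:
SELECT a.name, b.name AS project
FROM tasks a
INNER JOIN projects b ON a.project_id = b.id

Result:
name     | project
---------+--------
Audit    | Phoenix
Research | Vega   


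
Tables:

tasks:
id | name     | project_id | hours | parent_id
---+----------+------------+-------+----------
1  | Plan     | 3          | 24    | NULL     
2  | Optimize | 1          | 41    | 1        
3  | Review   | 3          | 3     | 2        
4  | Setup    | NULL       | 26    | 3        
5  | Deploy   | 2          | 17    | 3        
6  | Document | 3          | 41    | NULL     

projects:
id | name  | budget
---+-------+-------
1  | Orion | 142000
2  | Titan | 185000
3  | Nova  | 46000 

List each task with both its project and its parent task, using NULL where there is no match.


Two LEFT JOINs from the same base table tasks: one to projects via project_id, one to tasks itself via parent_id. Both are LEFT so every task is preserved.
Match against projects:
  - task 1 (Plan): project_id=3 -> matches Nova
  - task 2 (Optimize): project_id=1 -> matches Orion
  - task 3 (Review): project_id=3 -> matches Nova
  - task 4 (Setup): project_id=NULL, no match -> kept with NULL
  - task 5 (Deploy): project_id=2 -> matches Titan
  - task 6 (Document): project_id=3 -> matches Nova
Match against tasks (self):
  - task 1 (Plan): parent_id=NULL -> NULL
  - task 2 (Optimize): parent_id=1 -> Plan
  - task 3 (Review): parent_id=2 -> Optimize
  - task 4 (Setup): parent_id=3 -> Review
  - task 5 (Deploy): parent_id=3 -> Review
  - task 6 (Document): parent_id=NULL -> NULL

SQL:
SELECT a.name, b.name AS project, c.name AS parent
FROM tasks a
LEFT JOIN projects b ON a.project_id = b.id
LEFT JOIN tasks c ON a.parent_id = c.id

Result:
name     | project | parent  
---------+---------+---------
Plan     | Nova    | NULL    
Optimize | Orion   | Plan    
Review   | Nova    | Optimize
Setup    | NULL    | Review  
Deploy   | Titan   | Review  
Document | Nova    | NULL    


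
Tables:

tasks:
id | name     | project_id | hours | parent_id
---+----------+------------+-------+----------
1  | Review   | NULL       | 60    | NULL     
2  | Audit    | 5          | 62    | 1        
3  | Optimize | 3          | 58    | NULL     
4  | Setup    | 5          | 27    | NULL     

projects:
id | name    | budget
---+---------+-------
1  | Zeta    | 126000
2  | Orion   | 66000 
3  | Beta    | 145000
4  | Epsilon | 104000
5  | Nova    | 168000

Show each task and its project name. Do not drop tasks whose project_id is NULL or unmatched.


LEFT JOIN keeps every row from tasks (the left table); where project_id has no match in projects, the project columns become NULL. Walk through each task:
  - task 1 (Review): project_id=NULL, no match -> kept with NULL
  - task 2 (Audit): project_id=5 -> matches Nova
  - task 3 (Optimize): project_id=3 -> matches Beta
  - task 4 (Setup): project_id=5 -> matches Nova
All 4 rows appear; 1 has NULL project.

SQL:
SELECT a.name, b.name AS project
FROM tasks a
LEFT JOIN projects b ON a.project_id = b.id

Result:
name     | project
---------+--------
Review   | NULL   
Audit    | Nova   
Optimize | Beta   
Setup    | Nova   


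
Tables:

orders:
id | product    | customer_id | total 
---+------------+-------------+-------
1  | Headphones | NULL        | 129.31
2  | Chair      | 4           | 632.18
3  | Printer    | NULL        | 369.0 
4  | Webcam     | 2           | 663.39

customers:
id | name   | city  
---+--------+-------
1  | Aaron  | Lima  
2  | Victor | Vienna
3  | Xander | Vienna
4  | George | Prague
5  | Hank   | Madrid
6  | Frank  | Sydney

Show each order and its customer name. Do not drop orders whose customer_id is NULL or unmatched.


LEFT JOIN keeps every row from orders (the left table); where customer_id has no match in customers, the customer columns become NULL. Walk through each order:
  - order 1 (Headphones): customer_id=NULL, no match -> kept with NULL
  - order 2 (Chair): customer_id=4 -> matches George
  - order 3 (Printer): customer_id=NULL, no match -> kept with NULL
  - order 4 (Webcam): customer_id=2 -> matches Victor
All 4 rows appear; 2 have NULL customer.

SQL:
SELECT a.product, b.name AS customer
FROM orders a
LEFT JOIN customers b ON a.customer_id = b.id

Result:
product    | customer
-----------+---------
Headphones | NULL    
Chair      | George  
Printer    | NULL    
Webcam     | Victor  


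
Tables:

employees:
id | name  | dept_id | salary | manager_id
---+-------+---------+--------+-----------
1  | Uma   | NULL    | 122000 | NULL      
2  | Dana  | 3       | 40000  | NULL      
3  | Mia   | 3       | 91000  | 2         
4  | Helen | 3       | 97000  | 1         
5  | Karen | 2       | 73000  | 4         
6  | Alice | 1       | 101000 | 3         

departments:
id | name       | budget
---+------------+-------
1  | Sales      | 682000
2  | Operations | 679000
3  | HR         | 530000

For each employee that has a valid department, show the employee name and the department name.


INNER JOIN keeps only employees rows whose dept_id matches an id in departments. Walk through each employee:
  - employee 1 (Uma): dept_id=NULL, no match -> dropped
  - employee 2 (Dana): dept_id=3 -> matches HR
  - employee 3 (Mia): dept_id=3 -> matches HR
  - employee 4 (Helen): dept_id=3 -> matches HR
  - employee 5 (Karen): dept_id=2 -> matches Operations
  - employee 6 (Alice): dept_id=1 -> matches Sales
So 1 of 6 rows is dropped.

SQL:
SELECT a.name, b.name AS department
FROM employees a
INNER JOIN departments b ON a.dept_id = b.id

Result:
name  | department
------+-----------
Dana  | HR        
Mia   | HR        
Helen | HR        
Karen | Operations
Alice | Sales     


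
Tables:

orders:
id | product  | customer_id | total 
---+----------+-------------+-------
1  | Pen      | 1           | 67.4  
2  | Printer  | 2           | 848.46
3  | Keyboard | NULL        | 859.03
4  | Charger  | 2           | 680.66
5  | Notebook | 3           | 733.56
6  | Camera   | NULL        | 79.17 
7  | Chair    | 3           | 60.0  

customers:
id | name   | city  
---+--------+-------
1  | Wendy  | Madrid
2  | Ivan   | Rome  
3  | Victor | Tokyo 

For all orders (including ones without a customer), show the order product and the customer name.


LEFT JOIN keeps every row from orders (the left table); where customer_id has no match in customers, the customer columns become NULL. Walk through each order:
  - order 1 (Pen): customer_id=1 -> matches Wendy
  - order 2 (Printer): customer_id=2 -> matches Ivan
  - order 3 (Keyboard): customer_id=NULL, no match -> kept with NULL
  - order 4 (Charger): customer_id=2 -> matches Ivan
  - order 5 (Notebook): customer_id=3 -> matches Victor
  - order 6 (Camera): customer_id=NULL, no match -> kept with NULL
  - order 7 (Chair): customer_id=3 -> matches Victor
All 7 rows appear; 2 have NULL customer.

SQL:
SELECT a.product, b.name AS customer
FROM orders a
LEFT JOIN customers b ON a.customer_id = b.id

Result:
product  | customer
---------+---------
Pen      | Wendy   
Printer  | Ivan    
Keyboard | NULL    
Charger  | Ivan    
Notebook | Victor  
Camera   | NULL    
Chair    | Victor  


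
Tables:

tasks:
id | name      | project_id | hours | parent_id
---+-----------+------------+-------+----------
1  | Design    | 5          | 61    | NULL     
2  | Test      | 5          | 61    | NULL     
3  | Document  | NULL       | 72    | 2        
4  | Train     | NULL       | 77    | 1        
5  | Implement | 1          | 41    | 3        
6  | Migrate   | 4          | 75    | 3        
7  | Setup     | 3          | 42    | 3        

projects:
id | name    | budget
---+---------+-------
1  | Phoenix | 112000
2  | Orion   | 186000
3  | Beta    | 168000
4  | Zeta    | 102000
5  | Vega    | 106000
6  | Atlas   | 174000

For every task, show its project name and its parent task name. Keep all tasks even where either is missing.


Two LEFT JOINs from the same base table tasks: one to projects via project_id, one to tasks itself via parent_id. Both are LEFT so every task is preserved.
Match against projects:
  - task 1 (Design): project_id=5 -> matches Vega
  - task 2 (Test): project_id=5 -> matches Vega
  - task 3 (Document): project_id=NULL, no match -> kept with NULL
  - task 4 (Train): project_id=NULL, no match -> kept with NULL
  - task 5 (Implement): project_id=1 -> matches Phoenix
  - task 6 (Migrate): project_id=4 -> matches Zeta
  - task 7 (Setup): project_id=3 -> matches Beta
Match against tasks (self):
  - task 1 (Design): parent_id=NULL -> NULL
  - task 2 (Test): parent_id=NULL -> NULL
  - task 3 (Document): parent_id=2 -> Test
  - task 4 (Train): parent_id=1 -> Design
  - task 5 (Implement): parent_id=3 -> Document
  - task 6 (Migrate): parent_id=3 -> Document
  - task 7 (Setup): parent_id=3 -> Document

SQL:
SELECT a.name, b.name AS project, c.name AS parent
FROM tasks a
LEFT JOIN projects b ON a.project_id = b.id
LEFT JOIN tasks c ON a.parent_id = c.id

Result:
name      | project | parent  
----------+---------+---------
Design    | Vega    | NULL    
Test      | Vega    | NULL    
Document  | NULL    | Test    
Train     | NULL    | Design  
Implement | Phoenix | Document
Migrate   | Zeta    | Document
Setup     | Beta    | Document


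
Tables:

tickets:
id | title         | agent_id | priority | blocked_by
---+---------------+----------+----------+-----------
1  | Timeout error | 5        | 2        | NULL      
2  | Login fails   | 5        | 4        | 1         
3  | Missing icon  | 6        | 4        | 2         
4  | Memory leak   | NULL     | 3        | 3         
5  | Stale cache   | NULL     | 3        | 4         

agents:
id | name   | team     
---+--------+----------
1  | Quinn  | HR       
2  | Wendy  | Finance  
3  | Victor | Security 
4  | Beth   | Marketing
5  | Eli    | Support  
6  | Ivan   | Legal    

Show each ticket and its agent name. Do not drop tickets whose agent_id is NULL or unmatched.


LEFT JOIN keeps every row from tickets (the left table); where agent_id has no match in agents, the agent columns become NULL. Walk through each ticket:
  - ticket 1 (Timeout error): agent_id=5 -> matches Eli
  - ticket 2 (Login fails): agent_id=5 -> matches Eli
  - ticket 3 (Missing icon): agent_id=6 -> matches Ivan
  - ticket 4 (Memory leak): agent_id=NULL, no match -> kept with NULL
  - ticket 5 (Stale cache): agent_id=NULL, no match -> kept with NULL
All 5 rows appear; 2 have NULL agent.

SQL:
SELECT a.title, b.name AS agent
FROM tickets a
LEFT JOIN agents b ON a.agent_id = b.id

Result:
title         | agent
--------------+------
Timeout error | Eli  
Login fails   | Eli  
Missing icon  | Ivan 
Memory leak   | NULL 
Stale cache   | NULL 


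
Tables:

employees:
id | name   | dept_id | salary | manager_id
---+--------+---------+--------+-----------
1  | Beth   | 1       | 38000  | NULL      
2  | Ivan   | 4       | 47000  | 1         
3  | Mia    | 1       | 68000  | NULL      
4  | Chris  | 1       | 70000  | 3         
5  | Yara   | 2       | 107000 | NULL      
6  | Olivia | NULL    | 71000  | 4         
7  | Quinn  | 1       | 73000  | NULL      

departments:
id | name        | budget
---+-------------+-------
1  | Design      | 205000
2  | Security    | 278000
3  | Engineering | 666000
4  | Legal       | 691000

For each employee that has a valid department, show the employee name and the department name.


INNER JOIN keeps only employees rows whose dept_id matches an id in departments. Walk through each employee:
  - employee 1 (Beth): dept_id=1 -> matches Design
  - employee 2 (Ivan): dept_id=4 -> matches Legal
  - employee 3 (Mia): dept_id=1 -> matches Design
  - employee 4 (Chris): dept_id=1 -> matches Design
  - employee 5 (Yara): dept_id=2 -> matches Security
  - employee 6 (Olivia): dept_id=NULL, no match -> dropped
  - employee 7 (Quinn): dept_id=1 -> matches Design
So 1 of 7 rows is dropped.

SQL:
SELECT a.name, b.name AS department
FROM employees a
INNER JOIN departments b ON a.dept_id = b.id

Result:
name  | department
------+-----------
Beth  | Design    
Ivan  | Legal     
Mia   | Design    
Chris | Design    
Yara  | Security  
Quinn | Design    


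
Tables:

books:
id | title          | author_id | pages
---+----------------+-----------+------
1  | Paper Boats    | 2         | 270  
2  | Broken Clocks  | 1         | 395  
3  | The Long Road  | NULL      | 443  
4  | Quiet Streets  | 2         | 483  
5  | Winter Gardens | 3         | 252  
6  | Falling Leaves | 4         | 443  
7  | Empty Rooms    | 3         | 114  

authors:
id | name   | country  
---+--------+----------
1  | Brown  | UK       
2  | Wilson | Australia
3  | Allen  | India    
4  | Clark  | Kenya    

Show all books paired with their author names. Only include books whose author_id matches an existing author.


INNER JOIN keeps only books rows whose author_id matches an id in authors. Walk through each book:
  - book 1 (Paper Boats): author_id=2 -> matches Wilson
  - book 2 (Broken Clocks): author_id=1 -> matches Brown
  - book 3 (The Long Road): author_id=NULL, no match -> dropped
  - book 4 (Quiet Streets): author_id=2 -> matches Wilson
  - book 5 (Winter Gardens): author_id=3 -> matches Allen
  - book 6 (Falling Leaves): author_id=4 -> matches Clark
  - book 7 (Empty Rooms): author_id=3 -> matches Allen
So 1 of 7 rows is dropped.

SQL:
SELECT a.title, b.name AS author
FROM books a
INNER JOIN authors b ON a.author_id = b.id

Result:
title          | author
---------------+-------
Paper Boats    | Wilson
Broken Clocks  | Brown 
Quiet Streets  | Wilson
Winter Gardens | Allen 
Falling Leaves | Clark 
Empty Rooms    | Allen 


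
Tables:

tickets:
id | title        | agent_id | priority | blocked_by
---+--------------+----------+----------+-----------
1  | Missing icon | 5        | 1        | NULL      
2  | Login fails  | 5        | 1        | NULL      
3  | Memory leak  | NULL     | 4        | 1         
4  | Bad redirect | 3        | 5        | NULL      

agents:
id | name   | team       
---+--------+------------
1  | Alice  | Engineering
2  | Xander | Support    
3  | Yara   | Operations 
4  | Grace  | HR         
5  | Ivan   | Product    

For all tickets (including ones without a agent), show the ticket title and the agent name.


LEFT JOIN keeps every row from tickets (the left table); where agent_id has no match in agents, the agent columns become NULL. Walk through each ticket:
  - ticket 1 (Missing icon): agent_id=5 -> matches Ivan
  - ticket 2 (Login fails): agent_id=5 -> matches Ivan
  - ticket 3 (Memory leak): agent_id=NULL, no match -> kept with NULL
  - ticket 4 (Bad redirect): agent_id=3 -> matches Yara
All 4 rows appear; 1 has NULL agent.

SQL:
SELECT a.title, b.name AS agent
FROM tickets a
LEFT JOIN agents b ON a.agent_id = b.id

Result:
title        | agent
-------------+------
Missing icon | Ivan 
Login fails  | Ivan 
Memory leak  | NULL 
Bad redirect | Yara 


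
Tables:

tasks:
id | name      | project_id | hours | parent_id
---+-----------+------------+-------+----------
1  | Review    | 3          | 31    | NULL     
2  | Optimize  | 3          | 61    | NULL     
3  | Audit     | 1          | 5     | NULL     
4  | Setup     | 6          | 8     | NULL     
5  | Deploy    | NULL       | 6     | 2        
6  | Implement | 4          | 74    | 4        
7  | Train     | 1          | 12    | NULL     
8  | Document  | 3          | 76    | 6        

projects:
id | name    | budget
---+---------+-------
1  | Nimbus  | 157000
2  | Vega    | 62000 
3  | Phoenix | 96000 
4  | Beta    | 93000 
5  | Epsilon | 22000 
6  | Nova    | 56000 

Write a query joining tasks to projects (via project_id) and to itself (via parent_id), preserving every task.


Two LEFT JOINs from the same base table tasks: one to projects via project_id, one to tasks itself via parent_id. Both are LEFT so every task is preserved.
Match against projects:
  - task 1 (Review): project_id=3 -> matches Phoenix
  - task 2 (Optimize): project_id=3 -> matches Phoenix
  - task 3 (Audit): project_id=1 -> matches Nimbus
  - task 4 (Setup): project_id=6 -> matches Nova
  - task 5 (Deploy): project_id=NULL, no match -> kept with NULL
  - task 6 (Implement): project_id=4 -> matches Beta
  - task 7 (Train): project_id=1 -> matches Nimbus
  - task 8 (Document): project_id=3 -> matches Phoenix
Match against tasks (self):
  - task 1 (Review): parent_id=NULL -> NULL
  - task 2 (Optimize): parent_id=NULL -> NULL
  - task 3 (Audit): parent_id=NULL -> NULL
  - task 4 (Setup): parent_id=NULL -> NULL
  - task 5 (Deploy): parent_id=2 -> Optimize
  - task 6 (Implement): parent_id=4 -> Setup
  - task 7 (Train): parent_id=NULL -> NULL
  - task 8 (Document): parent_id=6 -> Implement

SQL:
SELECT a.name, b.name AS project, c.name AS parent
FROM tasks a
LEFT JOIN projects b ON a.project_id = b.id
LEFT JOIN tasks c ON a.parent_id = c.id

Result:
name      | project | parent   
----------+---------+----------
Review    | Phoenix | NULL     
Optimize  | Phoenix | NULL     
Audit     | Nimbus  | NULL     
Setup     | Nova    | NULL     
Deploy    | NULL    | Optimize 
Implement | Beta    | Setup    
Train     | Nimbus  | NULL     
Document  | Phoenix | Implement


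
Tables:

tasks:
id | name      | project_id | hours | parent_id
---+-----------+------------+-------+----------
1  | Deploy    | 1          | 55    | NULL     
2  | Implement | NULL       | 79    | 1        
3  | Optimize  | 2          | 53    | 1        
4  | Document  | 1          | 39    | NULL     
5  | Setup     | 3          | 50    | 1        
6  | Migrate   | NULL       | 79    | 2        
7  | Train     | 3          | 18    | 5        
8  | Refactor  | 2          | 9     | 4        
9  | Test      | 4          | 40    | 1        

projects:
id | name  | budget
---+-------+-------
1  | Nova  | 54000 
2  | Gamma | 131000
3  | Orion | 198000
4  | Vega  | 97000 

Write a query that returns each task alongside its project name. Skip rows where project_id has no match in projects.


INNER JOIN keeps only tasks rows whose project_id matches an id in projects. Walk through each task:
  - task 1 (Deploy): project_id=1 -> matches Nova
  - task 2 (Implement): project_id=NULL, no match -> dropped
  - task 3 (Optimize): project_id=2 -> matches Gamma
  - task 4 (Document): project_id=1 -> matches Nova
  - task 5 (Setup): project_id=3 -> matches Orion
  - task 6 (Migrate): project_id=NULL, no match -> dropped
  - task 7 (Train): project_id=3 -> matches Orion
  - task 8 (Refactor): project_id=2 -> matches Gamma
  - task 9 (Test): project_id=4 -> matches Vega
So 2 of 9 rows are dropped.

SQL:
SELECT a.name, b.name AS project
FROM tasks a
INNER JOIN projects b ON a.project_id = b.id

Result:
name     | project
---------+--------
Deploy   | Nova   
Optimize | Gamma  
Document | Nova   
Setup    | Orion  
Train    | Orion  
Refactor | Gamma  
Test     | Vega   


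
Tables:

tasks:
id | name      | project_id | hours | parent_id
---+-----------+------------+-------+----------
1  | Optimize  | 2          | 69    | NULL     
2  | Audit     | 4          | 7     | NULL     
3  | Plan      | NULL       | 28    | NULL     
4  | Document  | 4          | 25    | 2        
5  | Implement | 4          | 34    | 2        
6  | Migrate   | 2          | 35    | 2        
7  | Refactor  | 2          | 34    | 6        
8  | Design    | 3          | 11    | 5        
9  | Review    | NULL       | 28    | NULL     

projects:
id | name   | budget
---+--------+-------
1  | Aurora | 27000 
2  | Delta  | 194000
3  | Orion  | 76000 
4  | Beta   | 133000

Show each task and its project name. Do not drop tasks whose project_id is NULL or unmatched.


LEFT JOIN keeps every row from tasks (the left table); where project_id has no match in projects, the project columns become NULL. Walk through each task:
  - task 1 (Optimize): project_id=2 -> matches Delta
  - task 2 (Audit): project_id=4 -> matches Beta
  - task 3 (Plan): project_id=NULL, no match -> kept with NULL
  - task 4 (Document): project_id=4 -> matches Beta
  - task 5 (Implement): project_id=4 -> matches Beta
  - task 6 (Migrate): project_id=2 -> matches Delta
  - task 7 (Refactor): project_id=2 -> matches Delta
  - task 8 (Design): project_id=3 -> matches Orion
  - task 9 (Review): project_id=NULL, no match -> kept with NULL
All 9 rows appear; 2 have NULL project.

SQL:
SELECT a.name, b.name AS project
FROM tasks a
LEFT JOIN projects b ON a.project_id = b.id

Result:
name      | project
----------+--------
Optimize  | Delta  
Audit     | Beta   
Plan      | NULL   
Document  | Beta   
Implement | Beta   
Migrate   | Delta  
Refactor  | Delta  
Design    | Orion  
Review    | NULL   


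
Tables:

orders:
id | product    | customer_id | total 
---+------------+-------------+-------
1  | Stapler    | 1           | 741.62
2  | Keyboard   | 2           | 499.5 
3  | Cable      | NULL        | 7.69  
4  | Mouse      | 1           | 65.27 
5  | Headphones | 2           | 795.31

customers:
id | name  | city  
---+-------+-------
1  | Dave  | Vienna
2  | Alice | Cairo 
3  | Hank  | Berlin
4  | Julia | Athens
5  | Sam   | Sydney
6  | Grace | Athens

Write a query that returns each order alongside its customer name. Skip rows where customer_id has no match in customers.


INNER JOIN keeps only orders rows whose customer_id matches an id in customers. Walk through each order:
  - order 1 (Stapler): customer_id=1 -> matches Dave
  - order 2 (Keyboard): customer_id=2 -> matches Alice
  - order 3 (Cable): customer_id=NULL, no match -> dropped
  - order 4 (Mouse): customer_id=1 -> matches Dave
  - order 5 (Headphones): customer_id=2 -> matches Alice
So 1 of 5 rows is dropped.

SQL:
SELECT a.product, b.name AS customer
FROM orders a
INNER JOIN customers b ON a.customer_id = b.id

Result:
product    | customer
-----------+---------
Stapler    | Dave    
Keyboard   | Alice   
Mouse      | Dave    
Headphones | Alice   


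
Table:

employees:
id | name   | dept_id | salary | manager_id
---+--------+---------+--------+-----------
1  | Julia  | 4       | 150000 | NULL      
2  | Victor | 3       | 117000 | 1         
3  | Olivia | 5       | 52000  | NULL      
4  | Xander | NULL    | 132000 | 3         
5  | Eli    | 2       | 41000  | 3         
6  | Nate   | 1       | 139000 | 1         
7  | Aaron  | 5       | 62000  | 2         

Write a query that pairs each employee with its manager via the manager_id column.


This is a self-join: employees is joined to a second copy of itself, matching each row's manager_id to another row's id. Use LEFT JOIN so rows with manager_id=NULL are kept.
  - employee 1 (Julia): manager_id=NULL -> NULL
  - employee 2 (Victor): manager_id=1 -> Julia
  - employee 3 (Olivia): manager_id=NULL -> NULL
  - employee 4 (Xander): manager_id=3 -> Olivia
  - employee 5 (Eli): manager_id=3 -> Olivia
  - employee 6 (Nate): manager_id=1 -> Julia
  - employee 7 (Aaron): manager_id=2 -> Victor

SQL:
SELECT a.name AS item, b.name AS manager
FROM employees a
LEFT JOIN employees b ON a.manager_id = b.id

Result:
item   | manager
-------+--------
Julia  | NULL   
Victor | Julia  
Olivia | NULL   
Xander | Olivia 
Eli    | Olivia 
Nate   | Julia  
Aaron  | Victor 


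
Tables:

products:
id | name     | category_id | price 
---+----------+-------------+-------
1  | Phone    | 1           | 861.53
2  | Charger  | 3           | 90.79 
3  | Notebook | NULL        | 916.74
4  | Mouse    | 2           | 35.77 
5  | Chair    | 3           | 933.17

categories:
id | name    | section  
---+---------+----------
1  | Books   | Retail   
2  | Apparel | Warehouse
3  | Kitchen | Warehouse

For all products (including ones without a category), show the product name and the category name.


LEFT JOIN keeps every row from products (the left table); where category_id has no match in categories, the category columns become NULL. Walk through each product:
  - product 1 (Phone): category_id=1 -> matches Books
  - product 2 (Charger): category_id=3 -> matches Kitchen
  - product 3 (Notebook): category_id=NULL, no match -> kept with NULL
  - product 4 (Mouse): category_id=2 -> matches Apparel
  - product 5 (Chair): category_id=3 -> matches Kitchen
All 5 rows appear; 1 has NULL category.

SQL:
SELECT a.name, b.name AS category
FROM products a
LEFT JOIN categories b ON a.category_id = b.id

Result:
name     | category
---------+---------
Phone    | Books   
Charger  | Kitchen 
Notebook | NULL    
Mouse    | Apparel 
Chair    | Kitchen 


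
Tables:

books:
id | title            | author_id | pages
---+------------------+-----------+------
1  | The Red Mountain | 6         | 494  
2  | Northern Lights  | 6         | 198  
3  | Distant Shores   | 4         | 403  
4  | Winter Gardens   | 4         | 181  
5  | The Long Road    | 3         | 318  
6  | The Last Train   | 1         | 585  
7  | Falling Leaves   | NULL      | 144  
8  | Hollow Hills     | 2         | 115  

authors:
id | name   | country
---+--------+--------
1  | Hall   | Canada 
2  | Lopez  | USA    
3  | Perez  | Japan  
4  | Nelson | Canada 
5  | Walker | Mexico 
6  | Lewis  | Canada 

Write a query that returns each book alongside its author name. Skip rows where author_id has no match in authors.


INNER JOIN keeps only books rows whose author_id matches an id in authors. Walk through each book:
  - book 1 (The Red Mountain): author_id=6 -> matches Lewis
  - book 2 (Northern Lights): author_id=6 -> matches Lewis
  - book 3 (Distant Shores): author_id=4 -> matches Nelson
  - book 4 (Winter Gardens): author_id=4 -> matches Nelson
  - book 5 (The Long Road): author_id=3 -> matches Perez
  - book 6 (The Last Train): author_id=1 -> matches Hall
  - book 7 (Falling Leaves): author_id=NULL, no match -> dropped
  - book 8 (Hollow Hills): author_id=2 -> matches Lopez
So 1 of 8 rows is dropped.

SQL:
SELECT a.title, b.name AS author
FROM books a
INNER JOIN authors b ON a.author_id = b.id

Result:
title            | author
-----------------+-------
The Red Mountain | Lewis 
Northern Lights  | Lewis 
Distant Shores   | Nelson
Winter Gardens   | Nelson
The Long Road    | Perez 
The Last Train   | Hall  
Hollow Hills     | Lopez 


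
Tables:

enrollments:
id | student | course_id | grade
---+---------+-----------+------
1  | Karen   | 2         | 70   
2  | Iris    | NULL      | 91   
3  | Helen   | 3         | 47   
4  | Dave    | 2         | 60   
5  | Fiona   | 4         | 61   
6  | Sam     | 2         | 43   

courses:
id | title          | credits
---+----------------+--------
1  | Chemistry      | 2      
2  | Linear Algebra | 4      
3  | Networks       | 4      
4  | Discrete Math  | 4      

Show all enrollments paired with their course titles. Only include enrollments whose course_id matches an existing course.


INNER JOIN keeps only enrollments rows whose course_id matches an id in courses. Walk through each enrollment:
  - enrollment 1 (Karen): course_id=2 -> matches Linear Algebra
  - enrollment 2 (Iris): course_id=NULL, no match -> dropped
  - enrollment 3 (Helen): course_id=3 -> matches Networks
  - enrollment 4 (Dave): course_id=2 -> matches Linear Algebra
  - enrollment 5 (Fiona): course_id=4 -> matches Discrete Math
  - enrollment 6 (Sam): course_id=2 -> matches Linear Algebra
So 1 of 6 rows is dropped.

SQL:
SELECT a.student, b.title AS course
FROM enrollments a
INNER JOIN courses b ON a.course_id = b.id

Result:
student | course        
--------+---------------
Karen   | Linear Algebra
Helen   | Networks      
Dave    | Linear Algebra
Fiona   | Discrete Math 
Sam     | Linear Algebra


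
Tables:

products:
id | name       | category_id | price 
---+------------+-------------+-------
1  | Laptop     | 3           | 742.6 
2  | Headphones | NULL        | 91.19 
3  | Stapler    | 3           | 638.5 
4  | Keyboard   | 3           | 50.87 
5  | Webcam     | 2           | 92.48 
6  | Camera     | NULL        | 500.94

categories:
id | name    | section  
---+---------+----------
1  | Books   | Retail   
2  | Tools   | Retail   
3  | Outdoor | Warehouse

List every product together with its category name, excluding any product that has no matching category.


INNER JOIN keeps only products rows whose category_id matches an id in categories. Walk through each product:
  - product 1 (Laptop): category_id=3 -> matches Outdoor
  - product 2 (Headphones): category_id=NULL, no match -> dropped
  - product 3 (Stapler): category_id=3 -> matches Outdoor
  - product 4 (Keyboard): category_id=3 -> matches Outdoor
  - product 5 (Webcam): category_id=2 -> matches Tools
  - product 6 (Camera): category_id=NULL, no match -> dropped
So 2 of 6 rows are dropped.

SQL:
SELECT a.name, b.name AS category
FROM products a
INNER JOIN categories b ON a.category_id = b.id

Result:
name     | category
---------+---------
Laptop   | Outdoor 
Stapler  | Outdoor 
Keyboard | Outdoor 
Webcam   | Tools   


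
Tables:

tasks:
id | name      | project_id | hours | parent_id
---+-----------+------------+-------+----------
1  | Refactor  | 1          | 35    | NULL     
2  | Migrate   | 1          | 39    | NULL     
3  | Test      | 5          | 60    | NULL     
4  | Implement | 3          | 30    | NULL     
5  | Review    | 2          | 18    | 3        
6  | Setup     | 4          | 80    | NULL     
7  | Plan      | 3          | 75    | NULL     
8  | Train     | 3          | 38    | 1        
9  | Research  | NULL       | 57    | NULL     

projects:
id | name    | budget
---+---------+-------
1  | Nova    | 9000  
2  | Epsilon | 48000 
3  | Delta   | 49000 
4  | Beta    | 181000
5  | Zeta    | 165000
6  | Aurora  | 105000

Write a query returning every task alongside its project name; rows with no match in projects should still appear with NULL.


LEFT JOIN keeps every row from tasks (the left table); where project_id has no match in projects, the project columns become NULL. Walk through each task:
  - task 1 (Refactor): project_id=1 -> matches Nova
  - task 2 (Migrate): project_id=1 -> matches Nova
  - task 3 (Test): project_id=5 -> matches Zeta
  - task 4 (Implement): project_id=3 -> matches Delta
  - task 5 (Review): project_id=2 -> matches Epsilon
  - task 6 (Setup): project_id=4 -> matches Beta
  - task 7 (Plan): project_id=3 -> matches Delta
  - task 8 (Train): project_id=3 -> matches Delta
  - task 9 (Research): project_id=NULL, no match -> kept with NULL
All 9 rows appear; 1 has NULL project.

SQL:
SELECT a.name, b.name AS project
FROM tasks a
LEFT JOIN projects b ON a.project_id = b.id

Result:
name      | project
----------+--------
Refactor  | Nova   
Migrate   | Nova   
Test      | Zeta   
Implement | Delta  
Review    | Epsilon
Setup     | Beta   
Plan      | Delta  
Train     | Delta  
Research  | NULL   


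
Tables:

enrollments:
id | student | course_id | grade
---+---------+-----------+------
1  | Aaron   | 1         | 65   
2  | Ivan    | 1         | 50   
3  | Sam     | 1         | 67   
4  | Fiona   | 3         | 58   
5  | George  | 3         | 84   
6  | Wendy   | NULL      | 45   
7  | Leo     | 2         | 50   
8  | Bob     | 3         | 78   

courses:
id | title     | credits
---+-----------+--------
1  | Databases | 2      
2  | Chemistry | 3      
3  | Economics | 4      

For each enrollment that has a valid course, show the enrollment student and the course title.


INNER JOIN keeps only enrollments rows whose course_id matches an id in courses. Walk through each enrollment:
  - enrollment 1 (Aaron): course_id=1 -> matches Databases
  - enrollment 2 (Ivan): course_id=1 -> matches Databases
  - enrollment 3 (Sam): course_id=1 -> matches Databases
  - enrollment 4 (Fiona): course_id=3 -> matches Economics
  - enrollment 5 (George): course_id=3 -> matches Economics
  - enrollment 6 (Wendy): course_id=NULL, no match -> dropped
  - enrollment 7 (Leo): course_id=2 -> matches Chemistry
  - enrollment 8 (Bob): course_id=3 -> matches Economics
So 1 of 8 rows is dropped.

SQL:
SELECT a.student, b.title AS course
FROM enrollments a
INNER JOIN courses b ON a.course_id = b.id

Result:
student | course   
--------+----------
Aaron   | Databases
Ivan    | Databases
Sam     | Databases
Fiona   | Economics
George  | Economics
Leo     | Chemistry
Bob     | Economics
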